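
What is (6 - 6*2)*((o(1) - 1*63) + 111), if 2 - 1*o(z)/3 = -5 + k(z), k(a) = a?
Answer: -396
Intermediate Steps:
o(z) = 21 - 3*z (o(z) = 6 - 3*(-5 + z) = 6 + (15 - 3*z) = 21 - 3*z)
(6 - 6*2)*((o(1) - 1*63) + 111) = (6 - 6*2)*(((21 - 3*1) - 1*63) + 111) = (6 - 12)*(((21 - 3) - 63) + 111) = -6*((18 - 63) + 111) = -6*(-45 + 111) = -6*66 = -396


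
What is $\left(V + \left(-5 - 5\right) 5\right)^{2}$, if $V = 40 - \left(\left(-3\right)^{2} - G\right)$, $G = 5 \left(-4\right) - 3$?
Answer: $1764$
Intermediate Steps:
$G = -23$ ($G = -20 - 3 = -23$)
$V = 8$ ($V = 40 - \left(\left(-3\right)^{2} - -23\right) = 40 - \left(9 + 23\right) = 40 - 32 = 8$)
$\left(V + \left(-5 - 5\right) 5\right)^{2} = \left(8 + \left(-5 - 5\right) 5\right)^{2} = \left(8 - 50\right)^{2} = \left(-42\right)^{2} = 1764$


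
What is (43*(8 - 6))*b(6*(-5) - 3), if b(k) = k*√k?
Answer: -2838*I*√33 ≈ -16303.0*I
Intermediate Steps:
b(k) = k^(3/2)
(43*(8 - 6))*b(6*(-5) - 3) = (43*(8 - 6))*(6*(-5) - 3)^(3/2) = (43*2)*(-30 - 3)^(3/2) = 86*(-33)^(3/2) = 86*(-33*I*√33) = -2838*I*√33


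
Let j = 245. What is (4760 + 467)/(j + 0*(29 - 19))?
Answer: 5227/245 ≈ 21.335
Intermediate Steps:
(4760 + 467)/(j + 0*(29 - 19)) = (4760 + 467)/(245 + 0*(29 - 19)) = 5227/(245 + 0*10) = 5227/(245 + 0) = 5227/245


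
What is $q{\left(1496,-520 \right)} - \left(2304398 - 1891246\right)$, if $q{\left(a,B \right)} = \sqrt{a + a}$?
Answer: $-413152 + 4 \sqrt{187} \approx -4.131 \cdot 10^{5}$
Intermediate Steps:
$q{\left(a,B \right)} = \sqrt{2} \sqrt{a}$ ($q{\left(a,B \right)} = \sqrt{2 a} = \sqrt{2} \sqrt{a}$)
$q{\left(1496,-520 \right)} - \left(2304398 - 1891246\right) = \sqrt{2} \sqrt{1496} - \left(2304398 - 1891246\right) = \sqrt{2} \cdot 2 \sqrt{374} - 413152 = 4 \sqrt{187} - 413152 = -413152 + 4 \sqrt{187}$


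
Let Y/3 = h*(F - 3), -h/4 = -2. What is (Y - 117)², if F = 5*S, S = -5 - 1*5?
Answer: 1929321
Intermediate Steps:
h = 8 (h = -4*(-2) = 8)
S = -10 (S = -5 - 5 = -10)
F = -50 (F = 5*(-10) = -50)
Y = -1272 (Y = 3*(8*(-50 - 3)) = 3*(8*(-53)) = 3*(-424) = -1272)
(Y - 117)² = (-1272 - 117)² = (-1389)² = 1929321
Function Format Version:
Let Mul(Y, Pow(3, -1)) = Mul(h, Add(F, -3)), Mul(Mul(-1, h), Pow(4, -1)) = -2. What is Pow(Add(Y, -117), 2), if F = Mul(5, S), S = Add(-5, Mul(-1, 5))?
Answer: 1929321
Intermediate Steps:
h = 8 (h = Mul(-4, -2) = 8)
S = -10 (S = Add(-5, -5) = -10)
F = -50 (F = Mul(5, -10) = -50)
Y = -1272 (Y = Mul(3, Mul(8, Add(-50, -3))) = Mul(3, Mul(8, -53)) = Mul(3, -424) = -1272)
Pow(Add(Y, -117), 2) = Pow(Add(-1272, -117), 2) = Pow(-1389, 2) = 1929321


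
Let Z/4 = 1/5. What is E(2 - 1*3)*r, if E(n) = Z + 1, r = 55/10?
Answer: 99/10 ≈ 9.9000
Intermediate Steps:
Z = 4/5 ≈ 0.80000
r = 11/2 (r = 55*(1/10) = 11/2 ≈ 5.5000)
E(n) = 9/5 (E(n) = 4/5 + 1 = 9/5)
E(2 - 1*3)*r = (9/5)*(11/2) = 99/10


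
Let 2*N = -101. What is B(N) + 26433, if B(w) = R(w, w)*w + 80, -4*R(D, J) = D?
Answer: 414007/16 ≈ 25875.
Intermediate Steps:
N = -101/2 (N = (1/2)*(-101) = -101/2 ≈ -50.500)
R(D, J) = -D/4
B(w) = 80 - w**2/4 (B(w) = (-w/4)*w + 80 = -w**2/4 + 80 = 80 - w**2/4)
B(N) + 26433 = (80 - (-101/2)**2/4) + 26433 = (80 - 1/4*10201/4) + 26433 = (80 - 10201/16) + 26433 = -8921/16 + 26433 = 414007/16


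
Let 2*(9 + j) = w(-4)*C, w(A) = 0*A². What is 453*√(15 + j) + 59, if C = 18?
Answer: 59 + 453*√6 ≈ 1168.6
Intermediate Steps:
w(A) = 0
j = -9 (j = -9 + (0*18)/2 = -9 + (½)*0 = -9 + 0 = -9)
453*√(15 + j) + 59 = 453*√(15 - 9) + 59 = 453*√6 + 59 = 59 + 453*√6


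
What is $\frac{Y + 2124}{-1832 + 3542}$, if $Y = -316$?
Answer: $\frac{904}{855} \approx 1.0573$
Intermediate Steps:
$\frac{Y + 2124}{-1832 + 3542} = \frac{-316 + 2124}{-1832 + 3542} = \frac{1808}{1710} = 1808 \cdot \frac{1}{1710} = \frac{904}{855}$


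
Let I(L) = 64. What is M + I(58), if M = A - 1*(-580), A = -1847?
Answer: -1203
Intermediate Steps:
M = -1267 (M = -1847 - 1*(-580) = -1847 + 580 = -1267)
M + I(58) = -1267 + 64 = -1203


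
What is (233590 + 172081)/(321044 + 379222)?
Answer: 57953/100038 ≈ 0.57931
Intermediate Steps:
(233590 + 172081)/(321044 + 379222) = 405671/700266 = 405671*(1/700266) = 57953/100038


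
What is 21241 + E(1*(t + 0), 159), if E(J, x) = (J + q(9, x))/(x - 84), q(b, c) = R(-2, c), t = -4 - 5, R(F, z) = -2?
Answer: 1593064/75 ≈ 21241.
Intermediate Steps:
t = -9
q(b, c) = -2
E(J, x) = (-2 + J)/(-84 + x) (E(J, x) = (J - 2)/(x - 84) = (-2 + J)/(-84 + x))
21241 + E(1*(t + 0), 159) = 21241 + (-2 + 1*(-9 + 0))/(-84 + 159) = 21241 + (-2 + 1*(-9))/75 = 21241 + (-2 - 9)/75 = 21241 + (1/75)*(-11) = 21241 - 11/75 = 1593064/75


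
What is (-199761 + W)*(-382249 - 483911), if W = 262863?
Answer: -54656428320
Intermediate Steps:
(-199761 + W)*(-382249 - 483911) = (-199761 + 262863)*(-382249 - 483911) = 63102*(-866160) = -54656428320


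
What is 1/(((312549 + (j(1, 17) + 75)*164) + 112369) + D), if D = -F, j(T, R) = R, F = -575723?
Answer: 1/1015729 ≈ 9.8452e-7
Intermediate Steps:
D = 575723 (D = -1*(-575723) = 575723)
1/(((312549 + (j(1, 17) + 75)*164) + 112369) + D) = 1/(((312549 + (17 + 75)*164) + 112369) + 575723) = 1/(((312549 + 92*164) + 112369) + 575723) = 1/(((312549 + 15088) + 112369) + 575723) = 1/((327637 + 112369) + 575723) = 1/(440006 + 575723) = 1/1015729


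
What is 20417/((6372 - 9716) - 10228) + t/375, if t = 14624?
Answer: 63606851/1696500 ≈ 37.493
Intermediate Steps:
20417/((6372 - 9716) - 10228) + t/375 = 20417/((6372 - 9716) - 10228) + 14624/375 = 20417/(-3344 - 10228) + 14624*(1/375) = 20417/(-13572) + 14624/375 = 20417*(-1/13572) + 14624/375 = -20417/13572 + 14624/375 = 63606851/1696500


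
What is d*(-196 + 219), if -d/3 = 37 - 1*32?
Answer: -345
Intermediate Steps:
d = -15 (d = -3*(37 - 1*32) = -3*(37 - 32) = -3*5 = -15)
d*(-196 + 219) = -15*(-196 + 219) = -15*23 = -345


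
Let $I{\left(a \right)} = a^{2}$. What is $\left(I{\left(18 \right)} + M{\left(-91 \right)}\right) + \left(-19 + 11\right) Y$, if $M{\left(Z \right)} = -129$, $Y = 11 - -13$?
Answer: $3$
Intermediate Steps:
$Y = 24$ ($Y = 11 + 13 = 24$)
$\left(I{\left(18 \right)} + M{\left(-91 \right)}\right) + \left(-19 + 11\right) Y = \left(18^{2} - 129\right) + \left(-19 + 11\right) 24 = \left(324 - 129\right) - 192 = 195 - 192 = 3$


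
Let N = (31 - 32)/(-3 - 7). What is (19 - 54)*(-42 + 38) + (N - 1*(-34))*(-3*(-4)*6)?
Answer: 12976/5 ≈ 2595.2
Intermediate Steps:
N = 1/10 (N = -1/(-10) = -1*(-1/10) = 1/10 ≈ 0.10000)
(19 - 54)*(-42 + 38) + (N - 1*(-34))*(-3*(-4)*6) = (19 - 54)*(-42 + 38) + (1/10 - 1*(-34))*(-3*(-4)*6) = -35*(-4) + (1/10 + 34)*(12*6) = 140 + (341/10)*72 = 140 + 12276/5 = 12976/5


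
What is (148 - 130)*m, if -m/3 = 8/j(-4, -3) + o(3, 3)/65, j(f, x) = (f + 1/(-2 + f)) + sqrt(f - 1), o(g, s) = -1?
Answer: 851094/10465 + 15552*I*sqrt(5)/805 ≈ 81.328 + 43.199*I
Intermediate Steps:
j(f, x) = f + sqrt(-1 + f) + 1/(-2 + f) (j(f, x) = (f + 1/(-2 + f)) + sqrt(-1 + f) = f + sqrt(-1 + f) + 1/(-2 + f))
m = 3/65 - 24/(-25/6 + I*sqrt(5)) (m = -3*(8/(((1 + (-4)**2 - 2*(-4) - 2*sqrt(-1 - 4) - 4*sqrt(-1 - 4))/(-2 - 4))) - 1/65) = -3*(8/(((1 + 16 + 8 - 2*I*sqrt(5) - 4*I*sqrt(5))/(-6))) - 1*1/65) = -3*(8/((-(1 + 16 + 8 - 2*I*sqrt(5) - 4*I*sqrt(5))/6)) - 1/65) = -3*(8/((-(25 - 6*I*sqrt(5))/6)) - 1/65) = -3*(8/(-25/6 + I*sqrt(5)) - 1/65) = -3*(-1/65 + 8/(-25/6 + I*sqrt(5))) = 3/65 - 24/(-25/6 + I*sqrt(5)) ≈ 4.5182 + 2.4*I)
(148 - 130)*m = (148 - 130)*(47283/10465 + 864*I*sqrt(5)/805) = 18*(47283/10465 + 864*I*sqrt(5)/805) = 851094/10465 + 15552*I*sqrt(5)/805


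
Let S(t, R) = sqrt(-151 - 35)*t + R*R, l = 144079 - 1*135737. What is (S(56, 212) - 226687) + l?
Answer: -173401 + 56*I*sqrt(186) ≈ -1.734e+5 + 763.74*I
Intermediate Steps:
l = 8342 (l = 144079 - 135737 = 8342)
S(t, R) = R**2 + I*t*sqrt(186) (S(t, R) = sqrt(-186)*t + R**2 = (I*sqrt(186))*t + R**2 = I*t*sqrt(186) + R**2 = R**2 + I*t*sqrt(186))
(S(56, 212) - 226687) + l = ((212**2 + I*56*sqrt(186)) - 226687) + 8342 = ((44944 + 56*I*sqrt(186)) - 226687) + 8342 = (-181743 + 56*I*sqrt(186)) + 8342 = -173401 + 56*I*sqrt(186)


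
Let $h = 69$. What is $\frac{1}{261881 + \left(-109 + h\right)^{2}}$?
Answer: $\frac{1}{263481} \approx 3.7953 \cdot 10^{-6}$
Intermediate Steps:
$\frac{1}{261881 + \left(-109 + h\right)^{2}} = \frac{1}{261881 + \left(-109 + 69\right)^{2}} = \frac{1}{261881 + \left(-40\right)^{2}} = \frac{1}{261881 + 1600} = \frac{1}{263481}$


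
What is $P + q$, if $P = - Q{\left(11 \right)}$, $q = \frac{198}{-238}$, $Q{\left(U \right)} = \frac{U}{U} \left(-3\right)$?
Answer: $\frac{258}{119} \approx 2.1681$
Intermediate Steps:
$Q{\left(U \right)} = -3$ ($Q{\left(U \right)} = 1 \left(-3\right) = -3$)
$q = - \frac{99}{119}$ ($q = 198 \left(- \frac{1}{238}\right) = - \frac{99}{119} \approx -0.83193$)
$P = 3$ ($P = \left(-1\right) \left(-3\right) = 3$)
$P + q = 3 - \frac{99}{119} = \frac{258}{119}$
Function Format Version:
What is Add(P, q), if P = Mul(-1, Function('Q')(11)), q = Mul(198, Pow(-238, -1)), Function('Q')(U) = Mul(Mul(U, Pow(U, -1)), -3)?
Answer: Rational(258, 119) ≈ 2.1681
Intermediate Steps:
Function('Q')(U) = -3 (Function('Q')(U) = Mul(1, -3) = -3)
q = Rational(-99, 119) (q = Mul(198, Rational(-1, 238)) = Rational(-99, 119) ≈ -0.83193)
P = 3 (P = Mul(-1, -3) = 3)
Add(P, q) = Add(3, Rational(-99, 119)) = Rational(258, 119)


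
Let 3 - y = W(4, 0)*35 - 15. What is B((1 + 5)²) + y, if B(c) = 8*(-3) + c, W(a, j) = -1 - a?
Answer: 205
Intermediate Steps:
y = 193 (y = 3 - ((-1 - 1*4)*35 - 15) = 3 - ((-1 - 4)*35 - 15) = 3 - (-5*35 - 15) = 3 - (-175 - 15) = 3 - 1*(-190) = 3 + 190 = 193)
B(c) = -24 + c
B((1 + 5)²) + y = (-24 + (1 + 5)²) + 193 = (-24 + 6²) + 193 = (-24 + 36) + 193 = 12 + 193 = 205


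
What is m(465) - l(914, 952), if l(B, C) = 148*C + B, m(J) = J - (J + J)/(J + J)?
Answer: -141346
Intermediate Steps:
m(J) = -1 + J (m(J) = J - 2*J/(2*J) = J - 2*J*1/(2*J) = J - 1*1 = J - 1 = -1 + J)
l(B, C) = B + 148*C
m(465) - l(914, 952) = (-1 + 465) - (914 + 148*952) = 464 - (914 + 140896) = 464 - 1*141810 = 464 - 141810 = -141346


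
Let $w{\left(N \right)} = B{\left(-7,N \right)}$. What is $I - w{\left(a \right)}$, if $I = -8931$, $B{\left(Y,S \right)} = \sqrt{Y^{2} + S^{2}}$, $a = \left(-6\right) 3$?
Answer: $-8931 - \sqrt{373} \approx -8950.3$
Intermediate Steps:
$a = -18$
$B{\left(Y,S \right)} = \sqrt{S^{2} + Y^{2}}$
$w{\left(N \right)} = \sqrt{49 + N^{2}}$ ($w{\left(N \right)} = \sqrt{N^{2} + \left(-7\right)^{2}} = \sqrt{N^{2} + 49} = \sqrt{49 + N^{2}}$)
$I - w{\left(a \right)} = -8931 - \sqrt{49 + \left(-18\right)^{2}} = -8931 - \sqrt{49 + 324} = -8931 - \sqrt{373}$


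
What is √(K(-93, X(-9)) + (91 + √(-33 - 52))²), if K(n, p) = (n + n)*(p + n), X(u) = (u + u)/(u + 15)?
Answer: √(26052 + 182*I*√85) ≈ 161.49 + 5.1952*I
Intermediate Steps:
X(u) = 2*u/(15 + u) (X(u) = (2*u)/(15 + u) = 2*u/(15 + u))
K(n, p) = 2*n*(n + p) (K(n, p) = (2*n)*(n + p) = 2*n*(n + p))
√(K(-93, X(-9)) + (91 + √(-33 - 52))²) = √(2*(-93)*(-93 + 2*(-9)/(15 - 9)) + (91 + √(-33 - 52))²) = √(2*(-93)*(-93 + 2*(-9)/6) + (91 + √(-85))²) = √(2*(-93)*(-93 + 2*(-9)*(⅙)) + (91 + I*√85)²) = √(2*(-93)*(-93 - 3) + (91 + I*√85)²) = √(2*(-93)*(-96) + (91 + I*√85)²) = √(17856 + (91 + I*√85)²)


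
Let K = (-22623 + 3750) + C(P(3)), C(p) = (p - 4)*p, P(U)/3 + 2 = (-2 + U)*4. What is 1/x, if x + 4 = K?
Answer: -1/18865 ≈ -5.3008e-5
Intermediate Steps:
P(U) = -30 + 12*U (P(U) = -6 + 3*((-2 + U)*4) = -6 + 3*(-8 + 4*U) = -6 + (-24 + 12*U) = -30 + 12*U)
C(p) = p*(-4 + p) (C(p) = (-4 + p)*p = p*(-4 + p))
K = -18861 (K = (-22623 + 3750) + (-30 + 12*3)*(-4 + (-30 + 12*3)) = -18873 + (-30 + 36)*(-4 + (-30 + 36)) = -18873 + 6*(-4 + 6) = -18873 + 6*2 = -18873 + 12 = -18861)
x = -18865 (x = -4 - 18861 = -18865)
1/x = 1/(-18865) = -1/18865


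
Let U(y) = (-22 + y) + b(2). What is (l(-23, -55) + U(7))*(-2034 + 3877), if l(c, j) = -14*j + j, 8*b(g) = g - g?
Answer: 1290100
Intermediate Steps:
b(g) = 0 (b(g) = (g - g)/8 = (1/8)*0 = 0)
l(c, j) = -13*j
U(y) = -22 + y (U(y) = (-22 + y) + 0 = -22 + y)
(l(-23, -55) + U(7))*(-2034 + 3877) = (-13*(-55) + (-22 + 7))*(-2034 + 3877) = (715 - 15)*1843 = 700*1843 = 1290100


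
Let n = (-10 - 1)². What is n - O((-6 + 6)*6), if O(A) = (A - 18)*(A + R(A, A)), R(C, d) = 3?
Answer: 175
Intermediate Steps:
n = 121 (n = (-11)² = 121)
O(A) = (-18 + A)*(3 + A) (O(A) = (A - 18)*(A + 3) = (-18 + A)*(3 + A))
n - O((-6 + 6)*6) = 121 - (-54 + ((-6 + 6)*6)² - 15*(-6 + 6)*6) = 121 - (-54 + (0*6)² - 0*6) = 121 - (-54 + 0² - 15*0) = 121 - (-54 + 0 + 0) = 121 - 1*(-54) = 121 + 54 = 175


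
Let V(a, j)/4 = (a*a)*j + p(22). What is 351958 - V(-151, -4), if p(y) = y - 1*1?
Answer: 716690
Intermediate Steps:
p(y) = -1 + y (p(y) = y - 1 = -1 + y)
V(a, j) = 84 + 4*j*a² (V(a, j) = 4*((a*a)*j + (-1 + 22)) = 4*(a²*j + 21) = 4*(j*a² + 21) = 4*(21 + j*a²) = 84 + 4*j*a²)
351958 - V(-151, -4) = 351958 - (84 + 4*(-4)*(-151)²) = 351958 - (84 + 4*(-4)*22801) = 351958 - (84 - 364816) = 351958 - 1*(-364732) = 351958 + 364732 = 716690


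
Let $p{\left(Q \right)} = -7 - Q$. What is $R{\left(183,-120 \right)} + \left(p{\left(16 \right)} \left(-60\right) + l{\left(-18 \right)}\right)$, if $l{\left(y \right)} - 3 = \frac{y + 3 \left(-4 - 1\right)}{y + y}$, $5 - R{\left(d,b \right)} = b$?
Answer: $\frac{18107}{12} \approx 1508.9$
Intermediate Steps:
$R{\left(d,b \right)} = 5 - b$
$l{\left(y \right)} = 3 + \frac{-15 + y}{2 y}$ ($l{\left(y \right)} = 3 + \frac{y + 3 \left(-4 - 1\right)}{y + y} = 3 + \frac{y + 3 \left(-5\right)}{2 y} = 3 + \left(y - 15\right) \frac{1}{2 y} = 3 + \left(-15 + y\right) \frac{1}{2 y} = 3 + \frac{-15 + y}{2 y}$)
$R{\left(183,-120 \right)} + \left(p{\left(16 \right)} \left(-60\right) + l{\left(-18 \right)}\right) = \left(5 - -120\right) + \left(\left(-7 - 16\right) \left(-60\right) + \frac{-15 + 7 \left(-18\right)}{2 \left(-18\right)}\right) = \left(5 + 120\right) + \left(\left(-7 - 16\right) \left(-60\right) + \frac{1}{2} \left(- \frac{1}{18}\right) \left(-15 - 126\right)\right) = 125 + \left(\left(-23\right) \left(-60\right) + \frac{1}{2} \left(- \frac{1}{18}\right) \left(-141\right)\right) = 125 + \left(1380 + \frac{47}{12}\right) = 125 + \frac{16607}{12} = \frac{18107}{12}$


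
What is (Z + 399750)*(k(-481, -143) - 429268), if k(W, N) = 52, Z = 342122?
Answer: -318423332352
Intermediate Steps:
(Z + 399750)*(k(-481, -143) - 429268) = (342122 + 399750)*(52 - 429268) = 741872*(-429216) = -318423332352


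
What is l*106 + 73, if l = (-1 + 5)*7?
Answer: 3041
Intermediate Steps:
l = 28 (l = 4*7 = 28)
l*106 + 73 = 28*106 + 73 = 2968 + 73 = 3041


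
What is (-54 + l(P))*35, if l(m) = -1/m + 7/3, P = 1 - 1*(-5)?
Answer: -10885/6 ≈ -1814.2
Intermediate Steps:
P = 6 (P = 1 + 5 = 6)
l(m) = 7/3 - 1/m (l(m) = -1/m + 7*(1/3) = -1/m + 7/3 = 7/3 - 1/m)
(-54 + l(P))*35 = (-54 + (7/3 - 1/6))*35 = (-54 + 13/6)*35 = -311/6*35 = -10885/6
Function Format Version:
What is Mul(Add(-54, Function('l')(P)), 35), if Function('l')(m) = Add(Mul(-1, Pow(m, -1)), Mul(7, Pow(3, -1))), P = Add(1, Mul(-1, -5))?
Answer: Rational(-10885, 6) ≈ -1814.2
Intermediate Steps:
P = 6 (P = Add(1, 5) = 6)
Function('l')(m) = Add(Rational(7, 3), Mul(-1, Pow(m, -1))) (Function('l')(m) = Add(Mul(-1, Pow(m, -1)), Mul(7, Rational(1, 3))) = Add(Mul(-1, Pow(m, -1)), Rational(7, 3)) = Add(Rational(7, 3), Mul(-1, Pow(m, -1))))
Mul(Add(-54, Function('l')(P)), 35) = Mul(Add(-54, Add(Rational(7, 3), Mul(-1, Pow(6, -1)))), 35) = Mul(Add(-54, Add(Rational(7, 3), Mul(-1, Rational(1, 6)))), 35) = Mul(Add(-54, Add(Rational(7, 3), Rational(-1, 6))), 35) = Mul(Add(-54, Rational(13, 6)), 35) = Mul(Rational(-311, 6), 35) = Rational(-10885, 6)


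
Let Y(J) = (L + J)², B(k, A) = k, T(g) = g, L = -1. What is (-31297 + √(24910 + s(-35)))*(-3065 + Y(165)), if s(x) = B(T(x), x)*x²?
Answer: -745838807 + 23831*I*√17965 ≈ -7.4584e+8 + 3.1942e+6*I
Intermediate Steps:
Y(J) = (-1 + J)²
s(x) = x³ (s(x) = x*x² = x³)
(-31297 + √(24910 + s(-35)))*(-3065 + Y(165)) = (-31297 + √(24910 + (-35)³))*(-3065 + (-1 + 165)²) = (-31297 + √(24910 - 42875))*(-3065 + 164²) = (-31297 + √(-17965))*(-3065 + 26896) = (-31297 + I*√17965)*23831 = -745838807 + 23831*I*√17965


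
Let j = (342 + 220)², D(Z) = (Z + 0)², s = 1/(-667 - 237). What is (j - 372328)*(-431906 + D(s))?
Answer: 4984155131467095/204304 ≈ 2.4396e+10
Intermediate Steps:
s = -1/904 (s = 1/(-904) = -1/904 ≈ -0.0011062)
D(Z) = Z²
j = 315844 (j = 562² = 315844)
(j - 372328)*(-431906 + D(s)) = (315844 - 372328)*(-431906 + (-1/904)²) = -56484*(-431906 + 1/817216) = -56484*(-352960493695/817216) = 4984155131467095/204304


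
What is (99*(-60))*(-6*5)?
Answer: 178200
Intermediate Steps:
(99*(-60))*(-6*5) = -5940*(-30) = 178200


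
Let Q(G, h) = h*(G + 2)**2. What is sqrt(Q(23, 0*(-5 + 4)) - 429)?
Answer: I*sqrt(429) ≈ 20.712*I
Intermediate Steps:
Q(G, h) = h*(2 + G)**2
sqrt(Q(23, 0*(-5 + 4)) - 429) = sqrt((0*(-5 + 4))*(2 + 23)**2 - 429) = sqrt((0*(-1))*25**2 - 429) = sqrt(0*625 - 429) = sqrt(0 - 429) = sqrt(-429) = I*sqrt(429)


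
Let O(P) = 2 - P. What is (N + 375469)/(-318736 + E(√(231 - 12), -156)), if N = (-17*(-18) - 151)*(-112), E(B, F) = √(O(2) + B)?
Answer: -358109/(318736 - 219^(¼)) ≈ -1.1235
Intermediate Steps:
E(B, F) = √B (E(B, F) = √((2 - 1*2) + B) = √((2 - 2) + B) = √(0 + B) = √B)
N = -17360 (N = (306 - 151)*(-112) = 155*(-112) = -17360)
(N + 375469)/(-318736 + E(√(231 - 12), -156)) = (-17360 + 375469)/(-318736 + √(√(231 - 12))) = 358109/(-318736 + √(√219)) = 358109/(-318736 + 219^(¼))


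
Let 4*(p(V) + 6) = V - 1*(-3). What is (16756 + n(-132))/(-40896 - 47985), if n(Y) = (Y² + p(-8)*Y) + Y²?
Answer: -52561/88881 ≈ -0.59136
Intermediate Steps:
p(V) = -21/4 + V/4 (p(V) = -6 + (V - 1*(-3))/4 = -6 + (V + 3)/4 = -6 + (3 + V)/4 = -6 + (¾ + V/4) = -21/4 + V/4)
n(Y) = 2*Y² - 29*Y/4 (n(Y) = (Y² + (-21/4 + (¼)*(-8))*Y) + Y² = (Y² + (-21/4 - 2)*Y) + Y² = (Y² - 29*Y/4) + Y² = 2*Y² - 29*Y/4)
(16756 + n(-132))/(-40896 - 47985) = (16756 + (¼)*(-132)*(-29 + 8*(-132)))/(-40896 - 47985) = (16756 + (¼)*(-132)*(-29 - 1056))/(-88881) = (16756 + (¼)*(-132)*(-1085))*(-1/88881) = (16756 + 35805)*(-1/88881) = 52561*(-1/88881) = -52561/88881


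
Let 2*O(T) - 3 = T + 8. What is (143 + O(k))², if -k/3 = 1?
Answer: 21609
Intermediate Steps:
k = -3 (k = -3*1 = -3)
O(T) = 11/2 + T/2 (O(T) = 3/2 + (T + 8)/2 = 3/2 + (8 + T)/2 = 3/2 + (4 + T/2) = 11/2 + T/2)
(143 + O(k))² = (143 + (11/2 + (½)*(-3)))² = (143 + (11/2 - 3/2))² = (143 + 4)² = 147² = 21609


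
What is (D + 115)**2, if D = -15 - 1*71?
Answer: 841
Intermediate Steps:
D = -86 (D = -15 - 71 = -86)
(D + 115)**2 = (-86 + 115)**2 = 29**2 = 841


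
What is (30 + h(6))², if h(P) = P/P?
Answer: 961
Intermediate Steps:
h(P) = 1
(30 + h(6))² = (30 + 1)² = 31² = 961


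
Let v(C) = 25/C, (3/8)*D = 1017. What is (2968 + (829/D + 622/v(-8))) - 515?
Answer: 152839213/67800 ≈ 2254.3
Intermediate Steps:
D = 2712 (D = (8/3)*1017 = 2712)
(2968 + (829/D + 622/v(-8))) - 515 = (2968 + (829/2712 + 622/((25/(-8))))) - 515 = (2968 + (829*(1/2712) + 622/((25*(-1/8))))) - 515 = (2968 + (829/2712 + 622/(-25/8))) - 515 = (2968 + (829/2712 + 622*(-8/25))) - 515 = (2968 + (829/2712 - 4976/25)) - 515 = (2968 - 13474187/67800) - 515 = 187756213/67800 - 515 = 152839213/67800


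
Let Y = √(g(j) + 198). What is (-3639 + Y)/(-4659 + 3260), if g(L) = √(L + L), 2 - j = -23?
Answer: 3639/1399 - √(198 + 5*√2)/1399 ≈ 2.5909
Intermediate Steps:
j = 25 (j = 2 - 1*(-23) = 2 + 23 = 25)
g(L) = √2*√L (g(L) = √(2*L) = √2*√L)
Y = √(198 + 5*√2) (Y = √(√2*√25 + 198) = √(√2*5 + 198) = √(5*√2 + 198) = √(198 + 5*√2) ≈ 14.320)
(-3639 + Y)/(-4659 + 3260) = (-3639 + √(198 + 5*√2))/(-4659 + 3260) = (-3639 + √(198 + 5*√2))/(-1399) = (-3639 + √(198 + 5*√2))*(-1/1399) = 3639/1399 - √(198 + 5*√2)/1399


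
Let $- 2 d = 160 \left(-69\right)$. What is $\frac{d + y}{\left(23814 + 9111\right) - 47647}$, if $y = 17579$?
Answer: $- \frac{23099}{14722} \approx -1.569$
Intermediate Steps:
$d = 5520$ ($d = - \frac{160 \left(-69\right)}{2} = \left(- \frac{1}{2}\right) \left(-11040\right) = 5520$)
$\frac{d + y}{\left(23814 + 9111\right) - 47647} = \frac{5520 + 17579}{\left(23814 + 9111\right) - 47647} = \frac{23099}{32925 - 47647} = \frac{23099}{-14722} = 23099 \left(- \frac{1}{14722}\right) = - \frac{23099}{14722}$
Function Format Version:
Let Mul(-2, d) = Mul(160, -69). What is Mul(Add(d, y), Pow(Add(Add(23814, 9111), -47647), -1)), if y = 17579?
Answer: Rational(-23099, 14722) ≈ -1.5690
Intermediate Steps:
d = 5520 (d = Mul(Rational(-1, 2), Mul(160, -69)) = Mul(Rational(-1, 2), -11040) = 5520)
Mul(Add(d, y), Pow(Add(Add(23814, 9111), -47647), -1)) = Mul(Add(5520, 17579), Pow(Add(Add(23814, 9111), -47647), -1)) = Mul(23099, Pow(Add(32925, -47647), -1)) = Mul(23099, Pow(-14722, -1)) = Mul(23099, Rational(-1, 14722)) = Rational(-23099, 14722)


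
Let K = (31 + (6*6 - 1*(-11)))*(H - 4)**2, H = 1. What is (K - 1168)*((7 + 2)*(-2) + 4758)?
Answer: -2208840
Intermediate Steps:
K = 702 (K = (31 + (6*6 - 1*(-11)))*(1 - 4)**2 = (31 + (36 + 11))*(-3)**2 = (31 + 47)*9 = 78*9 = 702)
(K - 1168)*((7 + 2)*(-2) + 4758) = (702 - 1168)*((7 + 2)*(-2) + 4758) = -466*(9*(-2) + 4758) = -466*(-18 + 4758) = -466*4740 = -2208840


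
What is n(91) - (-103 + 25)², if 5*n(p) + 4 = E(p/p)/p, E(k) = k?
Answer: -2768583/455 ≈ -6084.8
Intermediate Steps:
n(p) = -⅘ + 1/(5*p) (n(p) = -⅘ + ((p/p)/p)/5 = -⅘ + (1/p)/5 = -⅘ + 1/(5*p))
n(91) - (-103 + 25)² = (⅕)*(1 - 4*91)/91 - (-103 + 25)² = (⅕)*(1/91)*(1 - 364) - 1*(-78)² = (⅕)*(1/91)*(-363) - 1*6084 = -363/455 - 6084 = -2768583/455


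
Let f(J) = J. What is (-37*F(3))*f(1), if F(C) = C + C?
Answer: -222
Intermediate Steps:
F(C) = 2*C
(-37*F(3))*f(1) = -74*3*1 = -37*6*1 = -222*1 = -222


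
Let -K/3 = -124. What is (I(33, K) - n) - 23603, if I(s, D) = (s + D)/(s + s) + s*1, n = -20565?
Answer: -65975/22 ≈ -2998.9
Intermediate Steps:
K = 372 (K = -3*(-124) = 372)
I(s, D) = s + (D + s)/(2*s) (I(s, D) = (D + s)/((2*s)) + s = (D + s)*(1/(2*s)) + s = (D + s)/(2*s) + s = s + (D + s)/(2*s))
(I(33, K) - n) - 23603 = ((½ + 33 + (½)*372/33) - 1*(-20565)) - 23603 = ((½ + 33 + (½)*372*(1/33)) + 20565) - 23603 = ((½ + 33 + 62/11) + 20565) - 23603 = (861/22 + 20565) - 23603 = 453291/22 - 23603 = -65975/22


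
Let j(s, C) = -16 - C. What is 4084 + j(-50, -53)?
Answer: 4121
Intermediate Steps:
4084 + j(-50, -53) = 4084 + (-16 - 1*(-53)) = 4084 + (-16 + 53) = 4084 + 37 = 4121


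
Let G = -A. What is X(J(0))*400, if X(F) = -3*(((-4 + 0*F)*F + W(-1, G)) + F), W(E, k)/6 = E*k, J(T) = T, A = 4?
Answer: -28800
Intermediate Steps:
G = -4 (G = -1*4 = -4)
W(E, k) = 6*E*k (W(E, k) = 6*(E*k) = 6*E*k)
X(F) = -72 + 9*F (X(F) = -3*(((-4 + 0*F)*F + 6*(-1)*(-4)) + F) = -3*(((-4 + 0)*F + 24) + F) = -3*((-4*F + 24) + F) = -3*((24 - 4*F) + F) = -3*(24 - 3*F) = -72 + 9*F)
X(J(0))*400 = (-72 + 9*0)*400 = (-72 + 0)*400 = -72*400 = -28800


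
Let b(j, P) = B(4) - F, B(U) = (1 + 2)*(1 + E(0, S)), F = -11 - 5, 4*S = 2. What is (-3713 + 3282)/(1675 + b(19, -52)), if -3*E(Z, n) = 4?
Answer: -431/1690 ≈ -0.25503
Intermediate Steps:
S = ½ (S = (¼)*2 = ½ ≈ 0.50000)
E(Z, n) = -4/3 (E(Z, n) = -⅓*4 = -4/3)
F = -16
B(U) = -1 (B(U) = (1 + 2)*(1 - 4/3) = 3*(-⅓) = -1)
b(j, P) = 15 (b(j, P) = -1 - 1*(-16) = -1 + 16 = 15)
(-3713 + 3282)/(1675 + b(19, -52)) = (-3713 + 3282)/(1675 + 15) = -431/1690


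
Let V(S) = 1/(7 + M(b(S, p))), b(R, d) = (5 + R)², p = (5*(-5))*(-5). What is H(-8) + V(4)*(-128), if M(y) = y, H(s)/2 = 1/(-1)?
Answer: -38/11 ≈ -3.4545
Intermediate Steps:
H(s) = -2 (H(s) = 2/(-1) = 2*(-1) = -2)
p = 125 (p = -25*(-5) = 125)
V(S) = 1/(7 + (5 + S)²)
H(-8) + V(4)*(-128) = -2 - 128/(7 + (5 + 4)²) = -2 - 128/(7 + 9²) = -2 - 128/(7 + 81) = -2 - 128/88 = -2 + (1/88)*(-128) = -2 - 16/11 = -38/11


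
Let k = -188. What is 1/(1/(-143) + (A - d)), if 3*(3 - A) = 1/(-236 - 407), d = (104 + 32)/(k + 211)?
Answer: -6344481/18522827 ≈ -0.34252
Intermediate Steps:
d = 136/23 (d = (104 + 32)/(-188 + 211) = 136/23 ≈ 5.9130)
A = 5788/1929 (A = 3 - 1/(3*(-236 - 407)) = 3 - ⅓/(-643) = 3 - ⅓*(-1/643) = 3 + 1/1929 = 5788/1929 ≈ 3.0005)
1/(1/(-143) + (A - d)) = 1/(1/(-143) + (5788/1929 - 1*136/23)) = 1/(-1/143 + (5788/1929 - 136/23)) = 1/(-1/143 - 129220/44367) = 1/(-18522827/6344481) = -6344481/18522827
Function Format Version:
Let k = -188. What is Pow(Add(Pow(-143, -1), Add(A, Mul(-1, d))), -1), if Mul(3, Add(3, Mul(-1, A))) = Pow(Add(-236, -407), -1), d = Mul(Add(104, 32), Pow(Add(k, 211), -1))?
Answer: Rational(-6344481, 18522827) ≈ -0.34252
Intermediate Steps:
d = Rational(136, 23) (d = Mul(Add(104, 32), Pow(Add(-188, 211), -1)) = Mul(136, Pow(23, -1)) = Mul(136, Rational(1, 23)) = Rational(136, 23) ≈ 5.9130)
A = Rational(5788, 1929) (A = Add(3, Mul(Rational(-1, 3), Pow(Add(-236, -407), -1))) = Add(3, Mul(Rational(-1, 3), Pow(-643, -1))) = Add(3, Mul(Rational(-1, 3), Rational(-1, 643))) = Add(3, Rational(1, 1929)) = Rational(5788, 1929) ≈ 3.0005)
Pow(Add(Pow(-143, -1), Add(A, Mul(-1, d))), -1) = Pow(Add(Pow(-143, -1), Add(Rational(5788, 1929), Mul(-1, Rational(136, 23)))), -1) = Pow(Add(Rational(-1, 143), Add(Rational(5788, 1929), Rational(-136, 23))), -1) = Pow(Add(Rational(-1, 143), Rational(-129220, 44367)), -1) = Pow(Rational(-18522827, 6344481), -1) = Rational(-6344481, 18522827)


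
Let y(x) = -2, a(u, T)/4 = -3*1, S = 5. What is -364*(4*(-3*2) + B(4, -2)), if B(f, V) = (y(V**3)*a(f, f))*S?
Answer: -34944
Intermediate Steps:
a(u, T) = -12 (a(u, T) = 4*(-3*1) = 4*(-3) = -12)
B(f, V) = 120 (B(f, V) = -2*(-12)*5 = 24*5 = 120)
-364*(4*(-3*2) + B(4, -2)) = -364*(4*(-3*2) + 120) = -364*(4*(-6) + 120) = -364*(-24 + 120) = -364*96 = -34944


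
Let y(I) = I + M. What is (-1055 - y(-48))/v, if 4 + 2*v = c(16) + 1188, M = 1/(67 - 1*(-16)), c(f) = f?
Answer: -41791/24900 ≈ -1.6784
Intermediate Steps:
M = 1/83 (M = 1/(67 + 16) = 1/83 ≈ 0.012048)
y(I) = 1/83 + I (y(I) = I + 1/83 = 1/83 + I)
v = 600 (v = -2 + (16 + 1188)/2 = -2 + (½)*1204 = -2 + 602 = 600)
(-1055 - y(-48))/v = (-1055 - (1/83 - 48))/600 = (-1055 - 1*(-3983/83))*(1/600) = (-1055 + 3983/83)*(1/600) = -83582/83*1/600 = -41791/24900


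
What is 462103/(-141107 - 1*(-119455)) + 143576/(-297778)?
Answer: -70356407343/3223744628 ≈ -21.824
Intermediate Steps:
462103/(-141107 - 1*(-119455)) + 143576/(-297778) = 462103/(-141107 + 119455) + 143576*(-1/297778) = 462103/(-21652) - 71788/148889 = 462103*(-1/21652) - 71788/148889 = -462103/21652 - 71788/148889 = -70356407343/3223744628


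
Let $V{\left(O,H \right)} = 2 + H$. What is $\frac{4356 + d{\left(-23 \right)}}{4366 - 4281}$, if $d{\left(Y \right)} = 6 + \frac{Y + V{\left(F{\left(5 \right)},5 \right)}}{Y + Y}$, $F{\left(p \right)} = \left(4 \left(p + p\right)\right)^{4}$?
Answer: $\frac{5902}{115} \approx 51.322$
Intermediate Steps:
$F{\left(p \right)} = 4096 p^{4}$ ($F{\left(p \right)} = \left(4 \cdot 2 p\right)^{4} = \left(8 p\right)^{4} = 4096 p^{4}$)
$d{\left(Y \right)} = 6 + \frac{7 + Y}{2 Y}$ ($d{\left(Y \right)} = 6 + \frac{Y + \left(2 + 5\right)}{Y + Y} = 6 + \frac{Y + 7}{2 Y} = 6 + \left(7 + Y\right) \frac{1}{2 Y} = 6 + \frac{7 + Y}{2 Y}$)
$\frac{4356 + d{\left(-23 \right)}}{4366 - 4281} = \frac{4356 + \frac{7 + 13 \left(-23\right)}{2 \left(-23\right)}}{4366 - 4281} = \frac{4356 + \frac{1}{2} \left(- \frac{1}{23}\right) \left(7 - 299\right)}{85} = \left(4356 + \frac{1}{2} \left(- \frac{1}{23}\right) \left(-292\right)\right) \frac{1}{85} = \left(4356 + \frac{146}{23}\right) \frac{1}{85} = \frac{100334}{23} \cdot \frac{1}{85} = \frac{5902}{115}$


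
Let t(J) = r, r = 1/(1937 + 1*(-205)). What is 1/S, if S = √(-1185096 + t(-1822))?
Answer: -2*I*√888769855343/2052586271 ≈ -0.00091859*I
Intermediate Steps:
r = 1/1732 (r = 1/(1937 - 205) = 1/1732 ≈ 0.00057737)
t(J) = 1/1732
S = I*√888769855343/866 (S = √(-1185096 + 1/1732) = √(-2052586271/1732) = I*√888769855343/866 ≈ 1088.6*I)
1/S = 1/(I*√888769855343/866) = -2*I*√888769855343/2052586271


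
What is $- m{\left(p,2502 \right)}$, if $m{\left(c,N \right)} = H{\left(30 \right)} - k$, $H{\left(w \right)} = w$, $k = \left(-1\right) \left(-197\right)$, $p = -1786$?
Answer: $167$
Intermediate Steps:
$k = 197$
$m{\left(c,N \right)} = -167$ ($m{\left(c,N \right)} = 30 - 197 = -167$)
$- m{\left(p,2502 \right)} = \left(-1\right) \left(-167\right) = 167$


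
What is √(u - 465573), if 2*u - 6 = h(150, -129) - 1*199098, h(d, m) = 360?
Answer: 3*I*√62771 ≈ 751.62*I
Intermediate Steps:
u = -99366 (u = 3 + (360 - 1*199098)/2 = 3 + (360 - 199098)/2 = 3 + (½)*(-198738) = 3 - 99369 = -99366)
√(u - 465573) = √(-99366 - 465573) = √(-564939) = 3*I*√62771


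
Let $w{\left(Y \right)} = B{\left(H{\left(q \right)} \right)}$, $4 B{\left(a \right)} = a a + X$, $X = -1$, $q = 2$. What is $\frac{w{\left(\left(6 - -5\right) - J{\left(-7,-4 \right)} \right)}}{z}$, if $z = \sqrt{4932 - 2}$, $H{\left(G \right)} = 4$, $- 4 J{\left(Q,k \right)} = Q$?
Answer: $\frac{3 \sqrt{4930}}{3944} \approx 0.053408$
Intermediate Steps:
$J{\left(Q,k \right)} = - \frac{Q}{4}$
$B{\left(a \right)} = - \frac{1}{4} + \frac{a^{2}}{4}$ ($B{\left(a \right)} = \frac{a a - 1}{4} = \frac{a^{2} - 1}{4} = \frac{-1 + a^{2}}{4} = - \frac{1}{4} + \frac{a^{2}}{4}$)
$z = \sqrt{4930} \approx 70.214$
$w{\left(Y \right)} = \frac{15}{4}$ ($w{\left(Y \right)} = - \frac{1}{4} + \frac{4^{2}}{4} = - \frac{1}{4} + \frac{1}{4} \cdot 16 = - \frac{1}{4} + 4 = \frac{15}{4}$)
$\frac{w{\left(\left(6 - -5\right) - J{\left(-7,-4 \right)} \right)}}{z} = \frac{15}{4 \sqrt{4930}} = \frac{15 \frac{\sqrt{4930}}{4930}}{4} = \frac{3 \sqrt{4930}}{3944}$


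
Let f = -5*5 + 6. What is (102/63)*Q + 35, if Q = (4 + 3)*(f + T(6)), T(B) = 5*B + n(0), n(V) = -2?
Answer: 137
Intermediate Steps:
f = -19 (f = -25 + 6 = -19)
T(B) = -2 + 5*B (T(B) = 5*B - 2 = -2 + 5*B)
Q = 63 (Q = (4 + 3)*(-19 + (-2 + 5*6)) = 7*(-19 + (-2 + 30)) = 7*(-19 + 28) = 7*9 = 63)
(102/63)*Q + 35 = (102/63)*63 + 35 = (102*(1/63))*63 + 35 = (34/21)*63 + 35 = 102 + 35 = 137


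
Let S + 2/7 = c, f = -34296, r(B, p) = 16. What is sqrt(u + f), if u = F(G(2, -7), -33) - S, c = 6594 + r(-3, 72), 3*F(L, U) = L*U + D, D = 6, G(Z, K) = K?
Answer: I*sqrt(2000509)/7 ≈ 202.06*I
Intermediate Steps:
F(L, U) = 2 + L*U/3 (F(L, U) = (L*U + 6)/3 = (6 + L*U)/3 = 2 + L*U/3)
c = 6610 (c = 6594 + 16 = 6610)
S = 46268/7 (S = -2/7 + 6610 = 46268/7 ≈ 6609.7)
u = -45715/7 (u = (2 + (1/3)*(-7)*(-33)) - 1*46268/7 = (2 + 77) - 46268/7 = 79 - 46268/7 = -45715/7 ≈ -6530.7)
sqrt(u + f) = sqrt(-45715/7 - 34296) = sqrt(-285787/7) = I*sqrt(2000509)/7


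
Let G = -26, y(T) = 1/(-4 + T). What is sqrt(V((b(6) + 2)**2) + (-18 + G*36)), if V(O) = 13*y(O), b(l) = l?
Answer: I*sqrt(858405)/30 ≈ 30.883*I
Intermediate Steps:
V(O) = 13/(-4 + O)
sqrt(V((b(6) + 2)**2) + (-18 + G*36)) = sqrt(13/(-4 + (6 + 2)**2) + (-18 - 26*36)) = sqrt(13/(-4 + 8**2) + (-18 - 936)) = sqrt(13/(-4 + 64) - 954) = sqrt(13/60 - 954) = sqrt(-57227/60) = I*sqrt(858405)/30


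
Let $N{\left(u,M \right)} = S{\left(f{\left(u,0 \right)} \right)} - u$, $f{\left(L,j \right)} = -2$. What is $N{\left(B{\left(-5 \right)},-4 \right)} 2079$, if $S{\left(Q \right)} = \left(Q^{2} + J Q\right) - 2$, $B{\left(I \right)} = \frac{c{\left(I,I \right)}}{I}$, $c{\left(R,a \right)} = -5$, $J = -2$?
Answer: $10395$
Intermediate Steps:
$B{\left(I \right)} = - \frac{5}{I}$
$S{\left(Q \right)} = -2 + Q^{2} - 2 Q$ ($S{\left(Q \right)} = \left(Q^{2} - 2 Q\right) - 2 = -2 + Q^{2} - 2 Q$)
$N{\left(u,M \right)} = 6 - u$ ($N{\left(u,M \right)} = \left(-2 + \left(-2\right)^{2} - -4\right) - u = \left(-2 + 4 + 4\right) - u = 6 - u$)
$N{\left(B{\left(-5 \right)},-4 \right)} 2079 = \left(6 - - \frac{5}{-5}\right) 2079 = \left(6 - \left(-5\right) \left(- \frac{1}{5}\right)\right) 2079 = \left(6 - 1\right) 2079 = 5 \cdot 2079 = 10395$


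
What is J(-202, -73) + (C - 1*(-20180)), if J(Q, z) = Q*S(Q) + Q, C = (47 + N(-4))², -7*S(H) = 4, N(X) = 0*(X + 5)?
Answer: 156117/7 ≈ 22302.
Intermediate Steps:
N(X) = 0 (N(X) = 0*(5 + X) = 0)
S(H) = -4/7 (S(H) = -⅐*4 = -4/7)
C = 2209 (C = (47 + 0)² = 47² = 2209)
J(Q, z) = 3*Q/7 (J(Q, z) = Q*(-4/7) + Q = -4*Q/7 + Q = 3*Q/7)
J(-202, -73) + (C - 1*(-20180)) = (3/7)*(-202) + (2209 - 1*(-20180)) = -606/7 + (2209 + 20180) = -606/7 + 22389 = 156117/7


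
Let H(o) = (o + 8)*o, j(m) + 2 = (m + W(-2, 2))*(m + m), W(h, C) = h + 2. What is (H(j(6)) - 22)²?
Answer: 29571844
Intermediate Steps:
W(h, C) = 2 + h
j(m) = -2 + 2*m² (j(m) = -2 + (m + (2 - 2))*(m + m) = -2 + (m + 0)*(2*m) = -2 + m*(2*m) = -2 + 2*m²)
H(o) = o*(8 + o) (H(o) = (8 + o)*o = o*(8 + o))
(H(j(6)) - 22)² = ((-2 + 2*6²)*(8 + (-2 + 2*6²)) - 22)² = ((-2 + 2*36)*(8 + (-2 + 2*36)) - 22)² = ((-2 + 72)*(8 + (-2 + 72)) - 22)² = (70*(8 + 70) - 22)² = (70*78 - 22)² = (5460 - 22)² = 5438² = 29571844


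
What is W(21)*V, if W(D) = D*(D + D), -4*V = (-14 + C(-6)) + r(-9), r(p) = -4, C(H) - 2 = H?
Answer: 4851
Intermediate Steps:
C(H) = 2 + H
V = 11/2 (V = -((-14 + (2 - 6)) - 4)/4 = -((-14 - 4) - 4)/4 = -(-18 - 4)/4 = -¼*(-22) = 11/2 ≈ 5.5000)
W(D) = 2*D² (W(D) = D*(2*D) = 2*D²)
W(21)*V = (2*21²)*(11/2) = (2*441)*(11/2) = 882*(11/2) = 4851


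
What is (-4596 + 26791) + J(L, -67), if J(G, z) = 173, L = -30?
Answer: 22368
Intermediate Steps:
(-4596 + 26791) + J(L, -67) = (-4596 + 26791) + 173 = 22195 + 173 = 22368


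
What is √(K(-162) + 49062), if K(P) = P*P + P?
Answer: 2*√18786 ≈ 274.12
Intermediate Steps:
K(P) = P + P² (K(P) = P² + P = P + P²)
√(K(-162) + 49062) = √(-162*(1 - 162) + 49062) = √(-162*(-161) + 49062) = √(26082 + 49062) = √75144 = 2*√18786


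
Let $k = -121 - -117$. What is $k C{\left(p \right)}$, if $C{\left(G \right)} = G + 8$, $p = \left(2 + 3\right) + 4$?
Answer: $-68$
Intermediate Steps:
$k = -4$ ($k = -121 + 117 = -4$)
$p = 9$ ($p = 5 + 4 = 9$)
$C{\left(G \right)} = 8 + G$
$k C{\left(p \right)} = - 4 \left(8 + 9\right) = \left(-4\right) 17 = -68$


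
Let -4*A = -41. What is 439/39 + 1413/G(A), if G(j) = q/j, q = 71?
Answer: 2384063/11076 ≈ 215.25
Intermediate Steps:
A = 41/4 (A = -¼*(-41) = 41/4 ≈ 10.250)
G(j) = 71/j
439/39 + 1413/G(A) = 439/39 + 1413/((71/(41/4))) = 439*(1/39) + 1413/((71*(4/41))) = 439/39 + 1413/(284/41) = 439/39 + 1413*(41/284) = 439/39 + 57933/284 = 2384063/11076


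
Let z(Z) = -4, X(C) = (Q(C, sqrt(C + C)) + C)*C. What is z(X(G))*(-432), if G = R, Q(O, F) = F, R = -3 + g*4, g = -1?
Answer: 1728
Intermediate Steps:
R = -7 (R = -3 - 1*4 = -3 - 4 = -7)
G = -7
X(C) = C*(C + sqrt(2)*sqrt(C)) (X(C) = (sqrt(C + C) + C)*C = (sqrt(2*C) + C)*C = (sqrt(2)*sqrt(C) + C)*C = (C + sqrt(2)*sqrt(C))*C = C*(C + sqrt(2)*sqrt(C)))
z(X(G))*(-432) = -4*(-432) = 1728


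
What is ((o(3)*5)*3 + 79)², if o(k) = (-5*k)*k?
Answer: 355216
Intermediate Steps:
o(k) = -5*k²
((o(3)*5)*3 + 79)² = ((-5*3²*5)*3 + 79)² = ((-5*9*5)*3 + 79)² = (-45*5*3 + 79)² = (-225*3 + 79)² = (-675 + 79)² = (-596)² = 355216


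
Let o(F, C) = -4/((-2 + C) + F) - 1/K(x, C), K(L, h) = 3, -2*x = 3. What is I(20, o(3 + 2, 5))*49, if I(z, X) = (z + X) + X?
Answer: 2695/3 ≈ 898.33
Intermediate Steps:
x = -3/2 (x = -1/2*3 = -3/2 ≈ -1.5000)
o(F, C) = -1/3 - 4/(-2 + C + F) (o(F, C) = -4/((-2 + C) + F) - 1/3 = -4/(-2 + C + F) - 1*1/3 = -4/(-2 + C + F) - 1/3 = -1/3 - 4/(-2 + C + F))
I(z, X) = z + 2*X (I(z, X) = (X + z) + X = z + 2*X)
I(20, o(3 + 2, 5))*49 = (20 + 2*((-10 - 1*5 - (3 + 2))/(3*(-2 + 5 + (3 + 2)))))*49 = (20 + 2*((-10 - 5 - 1*5)/(3*(-2 + 5 + 5))))*49 = (20 + 2*((1/3)*(-10 - 5 - 5)/8))*49 = (20 + 2*((1/3)*(1/8)*(-20)))*49 = (20 + 2*(-5/6))*49 = (20 - 5/3)*49 = (55/3)*49 = 2695/3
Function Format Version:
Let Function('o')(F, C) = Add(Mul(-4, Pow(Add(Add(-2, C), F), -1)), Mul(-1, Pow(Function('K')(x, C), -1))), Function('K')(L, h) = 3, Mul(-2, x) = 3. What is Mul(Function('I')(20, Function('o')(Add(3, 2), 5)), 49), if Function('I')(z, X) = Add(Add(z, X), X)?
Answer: Rational(2695, 3) ≈ 898.33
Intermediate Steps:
x = Rational(-3, 2) (x = Mul(Rational(-1, 2), 3) = Rational(-3, 2) ≈ -1.5000)
Function('o')(F, C) = Add(Rational(-1, 3), Mul(-4, Pow(Add(-2, C, F), -1))) (Function('o')(F, C) = Add(Mul(-4, Pow(Add(Add(-2, C), F), -1)), Mul(-1, Pow(3, -1))) = Add(Mul(-4, Pow(Add(-2, C, F), -1)), Mul(-1, Rational(1, 3))) = Add(Mul(-4, Pow(Add(-2, C, F), -1)), Rational(-1, 3)) = Add(Rational(-1, 3), Mul(-4, Pow(Add(-2, C, F), -1))))
Function('I')(z, X) = Add(z, Mul(2, X)) (Function('I')(z, X) = Add(Add(X, z), X) = Add(z, Mul(2, X)))
Mul(Function('I')(20, Function('o')(Add(3, 2), 5)), 49) = Mul(Add(20, Mul(2, Mul(Rational(1, 3), Pow(Add(-2, 5, Add(3, 2)), -1), Add(-10, Mul(-1, 5), Mul(-1, Add(3, 2)))))), 49) = Mul(Add(20, Mul(2, Mul(Rational(1, 3), Pow(Add(-2, 5, 5), -1), Add(-10, -5, Mul(-1, 5))))), 49) = Mul(Add(20, Mul(2, Mul(Rational(1, 3), Pow(8, -1), Add(-10, -5, -5)))), 49) = Mul(Add(20, Mul(2, Mul(Rational(1, 3), Rational(1, 8), -20))), 49) = Mul(Add(20, Mul(2, Rational(-5, 6))), 49) = Mul(Add(20, Rational(-5, 3)), 49) = Mul(Rational(55, 3), 49) = Rational(2695, 3)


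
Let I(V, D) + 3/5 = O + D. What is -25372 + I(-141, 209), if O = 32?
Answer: -125658/5 ≈ -25132.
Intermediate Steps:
I(V, D) = 157/5 + D (I(V, D) = -⅗ + (32 + D) = 157/5 + D)
-25372 + I(-141, 209) = -25372 + (157/5 + 209) = -25372 + 1202/5 = -125658/5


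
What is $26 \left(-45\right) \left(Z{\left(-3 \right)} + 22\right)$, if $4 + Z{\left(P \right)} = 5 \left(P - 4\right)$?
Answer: $19890$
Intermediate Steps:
$Z{\left(P \right)} = -24 + 5 P$ ($Z{\left(P \right)} = -4 + 5 \left(P - 4\right) = -4 + 5 \left(-4 + P\right) = -4 + \left(-20 + 5 P\right) = -24 + 5 P$)
$26 \left(-45\right) \left(Z{\left(-3 \right)} + 22\right) = 26 \left(-45\right) \left(\left(-24 + 5 \left(-3\right)\right) + 22\right) = - 1170 \left(\left(-24 - 15\right) + 22\right) = - 1170 \left(-39 + 22\right) = \left(-1170\right) \left(-17\right) = 19890$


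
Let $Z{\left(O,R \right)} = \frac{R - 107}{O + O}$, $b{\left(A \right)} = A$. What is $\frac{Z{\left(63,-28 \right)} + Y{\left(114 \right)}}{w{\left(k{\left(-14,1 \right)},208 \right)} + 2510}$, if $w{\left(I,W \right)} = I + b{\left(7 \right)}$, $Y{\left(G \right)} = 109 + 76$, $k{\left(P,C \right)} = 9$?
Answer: $\frac{2575}{35364} \approx 0.072814$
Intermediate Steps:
$Y{\left(G \right)} = 185$
$w{\left(I,W \right)} = 7 + I$ ($w{\left(I,W \right)} = I + 7 = 7 + I$)
$Z{\left(O,R \right)} = \frac{-107 + R}{2 O}$
$\frac{Z{\left(63,-28 \right)} + Y{\left(114 \right)}}{w{\left(k{\left(-14,1 \right)},208 \right)} + 2510} = \frac{\frac{-107 - 28}{2 \cdot 63} + 185}{\left(7 + 9\right) + 2510} = \frac{\frac{1}{2} \cdot \frac{1}{63} \left(-135\right) + 185}{16 + 2510} = \frac{- \frac{15}{14} + 185}{2526} = \frac{2575}{14} \cdot \frac{1}{2526} = \frac{2575}{35364}$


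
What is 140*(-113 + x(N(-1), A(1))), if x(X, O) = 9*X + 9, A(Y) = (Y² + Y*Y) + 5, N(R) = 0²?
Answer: -14560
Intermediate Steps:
N(R) = 0
A(Y) = 5 + 2*Y² (A(Y) = (Y² + Y²) + 5 = 2*Y² + 5 = 5 + 2*Y²)
x(X, O) = 9 + 9*X
140*(-113 + x(N(-1), A(1))) = 140*(-113 + (9 + 9*0)) = 140*(-113 + (9 + 0)) = 140*(-113 + 9) = 140*(-104) = -14560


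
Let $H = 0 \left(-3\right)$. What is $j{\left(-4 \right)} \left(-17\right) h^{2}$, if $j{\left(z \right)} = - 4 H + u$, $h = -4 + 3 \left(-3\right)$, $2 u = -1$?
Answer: $\frac{2873}{2} \approx 1436.5$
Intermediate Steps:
$H = 0$
$u = - \frac{1}{2}$ ($u = \frac{1}{2} \left(-1\right) = - \frac{1}{2} \approx -0.5$)
$h = -13$ ($h = -4 - 9 = -13$)
$j{\left(z \right)} = - \frac{1}{2}$ ($j{\left(z \right)} = \left(-4\right) 0 - \frac{1}{2} = 0 - \frac{1}{2} = - \frac{1}{2}$)
$j{\left(-4 \right)} \left(-17\right) h^{2} = \left(- \frac{1}{2}\right) \left(-17\right) \left(-13\right)^{2} = \frac{17}{2} \cdot 169 = \frac{2873}{2}$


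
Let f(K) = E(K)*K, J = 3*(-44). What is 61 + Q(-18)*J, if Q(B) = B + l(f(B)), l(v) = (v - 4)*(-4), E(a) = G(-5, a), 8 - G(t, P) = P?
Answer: -246779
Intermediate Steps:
G(t, P) = 8 - P
E(a) = 8 - a
J = -132
f(K) = K*(8 - K) (f(K) = (8 - K)*K = K*(8 - K))
l(v) = 16 - 4*v (l(v) = (-4 + v)*(-4) = 16 - 4*v)
Q(B) = 16 + B - 4*B*(8 - B) (Q(B) = B + (16 - 4*B*(8 - B)) = 16 + B - 4*B*(8 - B))
61 + Q(-18)*J = 61 + (16 - 18 + 4*(-18)*(-8 - 18))*(-132) = 61 + (16 - 18 + 4*(-18)*(-26))*(-132) = 61 + (16 - 18 + 1872)*(-132) = 61 + 1870*(-132) = 61 - 246840 = -246779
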